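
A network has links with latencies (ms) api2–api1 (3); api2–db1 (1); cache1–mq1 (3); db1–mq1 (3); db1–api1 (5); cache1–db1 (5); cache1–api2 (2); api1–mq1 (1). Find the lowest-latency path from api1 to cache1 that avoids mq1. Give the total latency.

5

Candidate routes:
api1-api2-db1-cache1: 3 + 1 + 5 = 9
api1-db1-cache1: 5 + 5 = 10
api1-db1-api2-cache1: 5 + 1 + 2 = 8
api1-api2-cache1: 3 + 2 = 5
The minimum is 5 ms.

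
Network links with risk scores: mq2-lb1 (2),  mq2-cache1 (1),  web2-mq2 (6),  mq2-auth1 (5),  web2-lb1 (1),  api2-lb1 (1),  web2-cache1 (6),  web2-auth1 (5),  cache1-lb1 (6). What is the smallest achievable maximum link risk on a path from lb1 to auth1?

A few of the lb1→auth1 routes:
lb1 - mq2 - auth1: max(2, 5) = 5
lb1 - web2 - mq2 - auth1: max(1, 6, 5) = 6
lb1 - web2 - auth1: max(1, 5) = 5
The minimum achievable maximum is 5.

5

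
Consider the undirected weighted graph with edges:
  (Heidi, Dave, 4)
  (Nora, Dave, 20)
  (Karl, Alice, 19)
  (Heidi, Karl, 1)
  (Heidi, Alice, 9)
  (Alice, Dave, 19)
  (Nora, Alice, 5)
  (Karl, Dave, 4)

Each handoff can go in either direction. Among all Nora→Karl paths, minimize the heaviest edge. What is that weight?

9

Some routes from Nora to Karl:
Nora → Alice → Dave → Karl: max(5, 19, 4) = 19
Nora → Alice → Heidi → Karl: max(5, 9, 1) = 9
Nora → Alice → Heidi → Dave → Karl: max(5, 9, 4, 4) = 9
Nora → Alice → Dave → Heidi → Karl: max(5, 19, 4, 1) = 19
Smallest bottleneck: 9.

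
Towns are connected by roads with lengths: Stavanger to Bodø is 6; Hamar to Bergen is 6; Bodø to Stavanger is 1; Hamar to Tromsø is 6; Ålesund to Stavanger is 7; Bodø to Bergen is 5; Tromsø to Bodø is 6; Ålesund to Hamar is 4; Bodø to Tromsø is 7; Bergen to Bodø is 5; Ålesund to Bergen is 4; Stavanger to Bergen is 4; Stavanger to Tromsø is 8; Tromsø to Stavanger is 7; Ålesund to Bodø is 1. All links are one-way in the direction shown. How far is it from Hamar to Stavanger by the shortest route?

12

Paths from Hamar to Stavanger:
Hamar → Bergen → Bodø → Tromsø → Stavanger: 6 + 5 + 7 + 7 = 25
Hamar → Tromsø → Stavanger: 6 + 7 = 13
Hamar → Tromsø → Bodø → Stavanger: 6 + 6 + 1 = 13
Hamar → Bergen → Bodø → Stavanger: 6 + 5 + 1 = 12
The minimum is 12.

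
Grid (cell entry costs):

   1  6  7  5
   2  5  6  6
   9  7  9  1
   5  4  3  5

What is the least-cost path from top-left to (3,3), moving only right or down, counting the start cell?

26

Take [0,0] -> [1,0] -> [1,1] -> [1,2] -> [1,3] -> [2,3] -> [3,3] for a total of 1 + 2 + 5 + 6 + 6 + 1 + 5 = 26.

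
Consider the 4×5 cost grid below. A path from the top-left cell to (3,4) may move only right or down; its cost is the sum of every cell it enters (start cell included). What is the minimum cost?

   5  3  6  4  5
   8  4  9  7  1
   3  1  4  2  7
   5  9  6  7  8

Path [0,0] -> [0,1] -> [1,1] -> [2,1] -> [2,2] -> [2,3] -> [2,4] -> [3,4]: 5 + 3 + 4 + 1 + 4 + 2 + 7 + 8 = 34.
For comparison, the top-then-right route costs 39.

34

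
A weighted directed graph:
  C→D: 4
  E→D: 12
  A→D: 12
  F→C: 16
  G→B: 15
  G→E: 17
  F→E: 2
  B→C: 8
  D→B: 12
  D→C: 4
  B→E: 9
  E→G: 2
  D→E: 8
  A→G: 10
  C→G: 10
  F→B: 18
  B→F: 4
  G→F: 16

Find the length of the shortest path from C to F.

Comparing a few candidate routes:
C → G → B → F: 10 + 15 + 4 = 29
C → D → B → F: 4 + 12 + 4 = 20
C → D → B → E → G → F: 4 + 12 + 9 + 2 + 16 = 43
C → G → F: 10 + 16 = 26
C → D → E → G → B → F: 4 + 8 + 2 + 15 + 4 = 33
C → D → E → G → F: 4 + 8 + 2 + 16 = 30
Shortest: 20.

20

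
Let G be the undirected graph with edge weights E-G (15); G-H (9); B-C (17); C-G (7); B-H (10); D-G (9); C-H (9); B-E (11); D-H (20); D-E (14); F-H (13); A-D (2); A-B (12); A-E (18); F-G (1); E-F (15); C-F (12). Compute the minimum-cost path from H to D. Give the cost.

18

Checking several routes:
H→F→G→D: 13 + 1 + 9 = 23
H→C→F→G→D: 9 + 12 + 1 + 9 = 31
H→G→D: 9 + 9 = 18
H→B→A→D: 10 + 12 + 2 = 24
H→C→G→D: 9 + 7 + 9 = 25
H→D: 20
The minimum is 18.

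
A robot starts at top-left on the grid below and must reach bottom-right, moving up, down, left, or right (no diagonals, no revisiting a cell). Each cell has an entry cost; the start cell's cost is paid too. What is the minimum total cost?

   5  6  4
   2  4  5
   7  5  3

19

Take (0,0) (1,0) (1,1) (1,2) (2,2) for a total of 5 + 2 + 4 + 5 + 3 = 19.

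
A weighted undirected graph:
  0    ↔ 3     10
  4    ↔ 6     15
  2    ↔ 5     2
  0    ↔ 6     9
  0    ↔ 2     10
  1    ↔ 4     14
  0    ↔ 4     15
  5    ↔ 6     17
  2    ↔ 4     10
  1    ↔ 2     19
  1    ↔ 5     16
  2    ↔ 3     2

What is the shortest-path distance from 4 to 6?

Comparing a few candidate routes:
4 - 2 - 0 - 6: 10 + 10 + 9 = 29
4 - 2 - 3 - 0 - 6: 10 + 2 + 10 + 9 = 31
4 - 6: 15
4 - 0 - 6: 15 + 9 = 24
4 - 2 - 5 - 6: 10 + 2 + 17 = 29
Best route has total 15.

15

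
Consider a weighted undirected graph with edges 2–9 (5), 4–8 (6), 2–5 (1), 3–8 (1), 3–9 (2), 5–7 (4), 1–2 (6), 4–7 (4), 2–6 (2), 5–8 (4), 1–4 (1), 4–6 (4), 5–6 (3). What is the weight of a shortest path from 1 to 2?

6

A few of the 1→2 routes:
1 → 4 → 6 → 2: 1 + 4 + 2 = 7
1 → 2: 6
1 → 4 → 6 → 5 → 2: 1 + 4 + 3 + 1 = 9
1 → 4 → 7 → 5 → 2: 1 + 4 + 4 + 1 = 10
Shortest: 6.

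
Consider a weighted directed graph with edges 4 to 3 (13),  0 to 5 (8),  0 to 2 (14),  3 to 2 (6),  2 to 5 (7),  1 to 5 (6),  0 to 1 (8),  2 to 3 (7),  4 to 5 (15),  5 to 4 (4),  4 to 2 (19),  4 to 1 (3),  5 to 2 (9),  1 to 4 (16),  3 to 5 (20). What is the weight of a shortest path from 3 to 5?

13

Paths from 3 to 5:
3-2-5: 6 + 7 = 13
3-5: 20
Shortest: 13.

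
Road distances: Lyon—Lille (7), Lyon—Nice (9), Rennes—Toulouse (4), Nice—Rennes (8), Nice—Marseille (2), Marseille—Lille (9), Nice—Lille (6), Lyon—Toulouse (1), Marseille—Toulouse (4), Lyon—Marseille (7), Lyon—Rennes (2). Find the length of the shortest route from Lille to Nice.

Comparing a few candidate routes:
Lille → Lyon → Toulouse → Marseille → Nice: 7 + 1 + 4 + 2 = 14
Lille → Marseille → Nice: 9 + 2 = 11
Lille → Nice: 6
Lille → Lyon → Nice: 7 + 9 = 16
Best route has total 6.

6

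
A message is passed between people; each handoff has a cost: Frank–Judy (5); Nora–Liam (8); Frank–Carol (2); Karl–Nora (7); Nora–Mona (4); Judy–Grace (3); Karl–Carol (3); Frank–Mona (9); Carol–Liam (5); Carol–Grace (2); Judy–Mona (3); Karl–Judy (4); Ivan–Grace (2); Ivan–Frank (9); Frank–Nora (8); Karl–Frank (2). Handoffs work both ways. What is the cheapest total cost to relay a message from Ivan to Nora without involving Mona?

14

Checking several routes:
Ivan - Grace - Carol - Liam - Nora: 2 + 2 + 5 + 8 = 17
Ivan - Grace - Judy - Karl - Nora: 2 + 3 + 4 + 7 = 16
Ivan - Grace - Carol - Frank - Nora: 2 + 2 + 2 + 8 = 14
Ivan - Grace - Carol - Karl - Frank - Nora: 2 + 2 + 3 + 2 + 8 = 17
Ivan - Grace - Carol - Karl - Nora: 2 + 2 + 3 + 7 = 14
Ivan - Grace - Carol - Frank - Karl - Nora: 2 + 2 + 2 + 2 + 7 = 15
Shortest: 14.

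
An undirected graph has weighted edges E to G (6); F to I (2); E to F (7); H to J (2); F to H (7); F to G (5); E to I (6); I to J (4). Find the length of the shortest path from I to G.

Checking several routes:
I -> F -> E -> G: 2 + 7 + 6 = 15
I -> F -> G: 2 + 5 = 7
I -> E -> G: 6 + 6 = 12
The minimum is 7.

7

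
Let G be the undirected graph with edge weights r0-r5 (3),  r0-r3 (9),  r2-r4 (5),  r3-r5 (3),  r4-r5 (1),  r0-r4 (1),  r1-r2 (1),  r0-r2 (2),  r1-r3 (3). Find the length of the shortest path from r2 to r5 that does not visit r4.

5

Paths from r2 to r5 avoiding r4:
r2→r0→r3→r5: 2 + 9 + 3 = 14
r2→r1→r3→r0→r5: 1 + 3 + 9 + 3 = 16
r2→r1→r3→r5: 1 + 3 + 3 = 7
r2→r0→r5: 2 + 3 = 5
The minimum is 5.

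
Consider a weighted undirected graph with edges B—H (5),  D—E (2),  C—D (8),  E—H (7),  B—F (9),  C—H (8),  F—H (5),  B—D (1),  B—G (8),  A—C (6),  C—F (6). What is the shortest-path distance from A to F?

Checking several routes:
A→C→H→F: 6 + 8 + 5 = 19
A→C→F: 6 + 6 = 12
A→C→D→B→H→F: 6 + 8 + 1 + 5 + 5 = 25
A→C→D→B→F: 6 + 8 + 1 + 9 = 24
Best route has total 12.

12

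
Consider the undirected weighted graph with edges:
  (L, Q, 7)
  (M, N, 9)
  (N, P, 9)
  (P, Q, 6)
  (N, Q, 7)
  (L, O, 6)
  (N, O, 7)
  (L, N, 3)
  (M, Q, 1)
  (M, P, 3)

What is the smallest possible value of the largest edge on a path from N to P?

Checking several routes:
N-O-L-Q-M-P: max(7, 6, 7, 1, 3) = 7
N-Q-P: max(7, 6) = 7
N-Q-M-P: max(7, 1, 3) = 7
The minimum achievable maximum is 7.

7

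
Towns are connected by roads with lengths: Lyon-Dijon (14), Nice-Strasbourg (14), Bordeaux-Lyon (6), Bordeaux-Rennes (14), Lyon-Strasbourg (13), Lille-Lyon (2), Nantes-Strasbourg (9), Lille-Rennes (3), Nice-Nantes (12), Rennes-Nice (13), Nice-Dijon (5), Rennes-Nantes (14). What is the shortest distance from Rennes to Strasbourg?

Comparing a few candidate routes:
Rennes → Nice → Strasbourg: 13 + 14 = 27
Rennes → Lille → Lyon → Strasbourg: 3 + 2 + 13 = 18
Rennes → Nantes → Strasbourg: 14 + 9 = 23
Rennes → Bordeaux → Lyon → Strasbourg: 14 + 6 + 13 = 33
Best route has total 18.

18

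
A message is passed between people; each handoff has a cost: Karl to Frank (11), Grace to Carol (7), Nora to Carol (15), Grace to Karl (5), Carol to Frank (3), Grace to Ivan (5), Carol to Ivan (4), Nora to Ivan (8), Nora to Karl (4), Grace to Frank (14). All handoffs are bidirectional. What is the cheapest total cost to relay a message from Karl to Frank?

Some routes from Karl to Frank:
Karl-Grace-Ivan-Carol-Frank: 5 + 5 + 4 + 3 = 17
Karl-Grace-Carol-Frank: 5 + 7 + 3 = 15
Karl-Frank: 11
The minimum is 11.

11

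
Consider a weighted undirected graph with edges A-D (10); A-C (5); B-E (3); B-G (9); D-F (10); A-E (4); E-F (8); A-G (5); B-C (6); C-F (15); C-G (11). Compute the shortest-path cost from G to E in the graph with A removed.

12

Paths from G to E avoiding A:
G - C - B - E: 11 + 6 + 3 = 20
G - B - E: 9 + 3 = 12
G - B - C - F - E: 9 + 6 + 15 + 8 = 38
G - C - F - E: 11 + 15 + 8 = 34
Shortest: 12.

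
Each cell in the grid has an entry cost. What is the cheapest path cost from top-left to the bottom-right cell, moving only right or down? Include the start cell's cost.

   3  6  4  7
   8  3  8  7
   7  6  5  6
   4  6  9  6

Path r0c0 → r0c1 → r1c1 → r2c1 → r2c2 → r2c3 → r3c3: 3 + 6 + 3 + 6 + 5 + 6 + 6 = 35.
For comparison, the top-then-right route costs 39.

35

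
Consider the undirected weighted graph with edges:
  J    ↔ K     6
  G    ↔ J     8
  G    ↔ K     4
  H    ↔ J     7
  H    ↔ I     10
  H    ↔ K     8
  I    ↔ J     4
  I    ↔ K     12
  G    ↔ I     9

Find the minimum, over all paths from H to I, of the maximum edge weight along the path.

Comparing a few candidate routes:
H → K → G → J → I: max(8, 4, 8, 4) = 8
H → K → J → I: max(8, 6, 4) = 8
H → J → I: max(7, 4) = 7
H → J → G → I: max(7, 8, 9) = 9
The minimum achievable maximum is 7.

7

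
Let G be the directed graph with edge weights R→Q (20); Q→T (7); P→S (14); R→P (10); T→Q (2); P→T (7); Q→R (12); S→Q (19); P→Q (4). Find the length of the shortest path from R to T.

Paths from R to T:
R -> P -> S -> Q -> T: 10 + 14 + 19 + 7 = 50
R -> P -> T: 10 + 7 = 17
R -> Q -> T: 20 + 7 = 27
R -> P -> Q -> T: 10 + 4 + 7 = 21
Best route has total 17.

17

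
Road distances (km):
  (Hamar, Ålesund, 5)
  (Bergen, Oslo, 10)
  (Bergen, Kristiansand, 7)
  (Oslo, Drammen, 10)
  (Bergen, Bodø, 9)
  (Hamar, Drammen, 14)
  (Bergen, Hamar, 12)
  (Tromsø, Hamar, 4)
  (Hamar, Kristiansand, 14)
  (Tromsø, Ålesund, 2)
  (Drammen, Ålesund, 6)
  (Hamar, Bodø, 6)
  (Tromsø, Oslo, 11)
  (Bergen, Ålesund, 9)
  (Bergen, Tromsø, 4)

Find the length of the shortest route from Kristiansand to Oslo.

17

A few of the Kristiansand→Oslo routes:
Kristiansand-Bergen-Oslo: 7 + 10 = 17
Kristiansand-Bergen-Tromsø-Ålesund-Drammen-Oslo: 7 + 4 + 2 + 6 + 10 = 29
Kristiansand-Bergen-Tromsø-Oslo: 7 + 4 + 11 = 22
Kristiansand-Bergen-Ålesund-Tromsø-Oslo: 7 + 9 + 2 + 11 = 29
Kristiansand-Hamar-Tromsø-Oslo: 14 + 4 + 11 = 29
The minimum is 17 km.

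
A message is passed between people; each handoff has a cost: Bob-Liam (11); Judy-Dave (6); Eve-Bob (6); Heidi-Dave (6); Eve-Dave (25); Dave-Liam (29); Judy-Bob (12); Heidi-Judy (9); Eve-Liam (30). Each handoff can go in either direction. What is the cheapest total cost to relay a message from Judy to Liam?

Checking several routes:
Judy → Dave → Eve → Bob → Liam: 6 + 25 + 6 + 11 = 48
Judy → Dave → Liam: 6 + 29 = 35
Judy → Bob → Eve → Liam: 12 + 6 + 30 = 48
Judy → Bob → Liam: 12 + 11 = 23
Judy → Heidi → Dave → Liam: 9 + 6 + 29 = 44
Judy → Heidi → Dave → Eve → Bob → Liam: 9 + 6 + 25 + 6 + 11 = 57
Shortest: 23.

23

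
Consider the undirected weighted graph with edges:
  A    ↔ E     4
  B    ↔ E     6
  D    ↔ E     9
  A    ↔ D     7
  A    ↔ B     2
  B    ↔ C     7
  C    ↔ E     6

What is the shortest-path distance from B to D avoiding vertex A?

15

Candidate routes:
B → C → E → D: 7 + 6 + 9 = 22
B → E → D: 6 + 9 = 15
Best route has total 15.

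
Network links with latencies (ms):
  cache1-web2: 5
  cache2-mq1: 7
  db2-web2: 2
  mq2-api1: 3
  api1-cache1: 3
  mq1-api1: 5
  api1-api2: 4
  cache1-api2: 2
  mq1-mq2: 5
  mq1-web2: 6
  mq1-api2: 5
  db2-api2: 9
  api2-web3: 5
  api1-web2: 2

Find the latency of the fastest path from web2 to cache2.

Comparing a few candidate routes:
web2 -> mq1 -> cache2: 6 + 7 = 13
web2 -> api1 -> mq2 -> mq1 -> cache2: 2 + 3 + 5 + 7 = 17
web2 -> cache1 -> api2 -> mq1 -> cache2: 5 + 2 + 5 + 7 = 19
web2 -> api1 -> mq1 -> cache2: 2 + 5 + 7 = 14
web2 -> api1 -> api2 -> mq1 -> cache2: 2 + 4 + 5 + 7 = 18
Best route has total 13 ms.

13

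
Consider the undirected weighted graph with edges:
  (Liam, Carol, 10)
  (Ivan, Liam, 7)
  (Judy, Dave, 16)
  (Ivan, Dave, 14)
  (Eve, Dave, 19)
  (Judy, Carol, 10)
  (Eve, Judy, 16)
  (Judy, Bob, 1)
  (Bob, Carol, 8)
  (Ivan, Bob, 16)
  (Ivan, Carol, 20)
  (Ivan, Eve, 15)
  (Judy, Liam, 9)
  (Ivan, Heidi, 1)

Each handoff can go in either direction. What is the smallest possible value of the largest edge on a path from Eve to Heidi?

15

Some routes from Eve to Heidi:
Eve→Judy→Bob→Carol→Liam→Ivan→Heidi: max(16, 1, 8, 10, 7, 1) = 16
Eve→Ivan→Heidi: max(15, 1) = 15
Eve→Judy→Bob→Ivan→Heidi: max(16, 1, 16, 1) = 16
Eve→Judy→Dave→Ivan→Heidi: max(16, 16, 14, 1) = 16
Best route has worst link 15.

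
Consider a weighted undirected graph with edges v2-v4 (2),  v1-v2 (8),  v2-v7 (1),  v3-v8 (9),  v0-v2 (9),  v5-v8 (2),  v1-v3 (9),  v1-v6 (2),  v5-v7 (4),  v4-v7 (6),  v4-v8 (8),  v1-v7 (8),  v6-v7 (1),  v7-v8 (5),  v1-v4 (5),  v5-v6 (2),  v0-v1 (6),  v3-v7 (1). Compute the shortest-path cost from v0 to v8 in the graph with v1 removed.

15

Comparing a few candidate routes:
v0 - v2 - v7 - v3 - v8: 9 + 1 + 1 + 9 = 20
v0 - v2 - v4 - v8: 9 + 2 + 8 = 19
v0 - v2 - v7 - v5 - v8: 9 + 1 + 4 + 2 = 16
v0 - v2 - v7 - v8: 9 + 1 + 5 = 15
v0 - v2 - v7 - v6 - v5 - v8: 9 + 1 + 1 + 2 + 2 = 15
Best route has total 15.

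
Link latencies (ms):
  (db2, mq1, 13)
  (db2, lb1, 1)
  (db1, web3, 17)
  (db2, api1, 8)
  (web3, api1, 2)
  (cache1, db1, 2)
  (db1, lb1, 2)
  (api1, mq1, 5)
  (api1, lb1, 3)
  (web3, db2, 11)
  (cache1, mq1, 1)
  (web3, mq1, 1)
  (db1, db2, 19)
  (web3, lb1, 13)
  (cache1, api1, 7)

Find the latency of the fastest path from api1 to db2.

A few of the api1→db2 routes:
api1 - lb1 - db2: 3 + 1 = 4
api1 - mq1 - cache1 - db1 - lb1 - db2: 5 + 1 + 2 + 2 + 1 = 11
api1 - db2: 8
api1 - cache1 - db1 - lb1 - db2: 7 + 2 + 2 + 1 = 12
api1 - web3 - mq1 - cache1 - db1 - lb1 - db2: 2 + 1 + 1 + 2 + 2 + 1 = 9
Best route has total 4 ms.

4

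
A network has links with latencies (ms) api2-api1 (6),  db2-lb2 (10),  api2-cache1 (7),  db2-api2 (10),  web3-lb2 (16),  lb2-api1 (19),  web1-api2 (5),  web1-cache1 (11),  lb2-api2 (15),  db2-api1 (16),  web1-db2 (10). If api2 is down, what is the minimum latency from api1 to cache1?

Candidate routes:
api1 - db2 - web1 - cache1: 16 + 10 + 11 = 37
api1 - lb2 - db2 - web1 - cache1: 19 + 10 + 10 + 11 = 50
The minimum is 37 ms.

37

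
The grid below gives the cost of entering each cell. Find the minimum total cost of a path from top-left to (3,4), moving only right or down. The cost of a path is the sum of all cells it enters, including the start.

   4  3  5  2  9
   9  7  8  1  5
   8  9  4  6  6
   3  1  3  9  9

35

Take (0,0)→(0,1)→(0,2)→(0,3)→(1,3)→(1,4)→(2,4)→(3,4) for a total of 4 + 3 + 5 + 2 + 1 + 5 + 6 + 9 = 35.
(Top row then right column would cost 43.)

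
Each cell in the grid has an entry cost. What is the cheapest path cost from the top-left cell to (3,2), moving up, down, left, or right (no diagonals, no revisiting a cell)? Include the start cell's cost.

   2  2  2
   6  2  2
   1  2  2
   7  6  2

One optimal route is [0,0]→[0,1]→[0,2]→[1,2]→[2,2]→[3,2].
Its cost is 2 + 2 + 2 + 2 + 2 + 2 = 12.

12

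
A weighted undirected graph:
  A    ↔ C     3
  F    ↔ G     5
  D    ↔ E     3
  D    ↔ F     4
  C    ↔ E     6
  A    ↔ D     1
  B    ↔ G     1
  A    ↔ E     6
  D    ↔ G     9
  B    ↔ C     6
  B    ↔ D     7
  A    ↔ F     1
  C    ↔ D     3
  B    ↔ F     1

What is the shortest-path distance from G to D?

Comparing a few candidate routes:
G -> F -> A -> D: 5 + 1 + 1 = 7
G -> B -> F -> D: 1 + 1 + 4 = 6
G -> B -> D: 1 + 7 = 8
G -> B -> F -> A -> D: 1 + 1 + 1 + 1 = 4
The minimum is 4.

4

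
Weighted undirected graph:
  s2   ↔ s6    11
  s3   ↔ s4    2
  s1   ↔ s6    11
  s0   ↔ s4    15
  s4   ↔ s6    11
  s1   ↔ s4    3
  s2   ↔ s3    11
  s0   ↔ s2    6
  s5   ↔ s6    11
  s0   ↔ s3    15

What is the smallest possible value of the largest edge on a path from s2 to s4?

Checking several routes:
s2 -> s3 -> s0 -> s4: max(11, 15, 15) = 15
s2 -> s6 -> s4: max(11, 11) = 11
s2 -> s3 -> s4: max(11, 2) = 11
s2 -> s6 -> s1 -> s4: max(11, 11, 3) = 11
Smallest bottleneck: 11.

11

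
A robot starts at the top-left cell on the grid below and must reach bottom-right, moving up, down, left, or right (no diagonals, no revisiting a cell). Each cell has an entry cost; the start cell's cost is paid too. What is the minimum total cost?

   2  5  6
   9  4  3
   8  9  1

Best path: [0,0] -> [0,1] -> [1,1] -> [1,2] -> [2,2]
Cost: 2 + 5 + 4 + 3 + 1 = 15

15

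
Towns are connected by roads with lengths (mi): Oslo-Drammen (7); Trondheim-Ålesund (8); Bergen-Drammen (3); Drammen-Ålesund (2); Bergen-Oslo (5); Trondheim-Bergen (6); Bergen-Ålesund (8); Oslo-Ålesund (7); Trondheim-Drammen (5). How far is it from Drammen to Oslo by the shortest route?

7

Comparing a few candidate routes:
Drammen -> Ålesund -> Bergen -> Oslo: 2 + 8 + 5 = 15
Drammen -> Ålesund -> Oslo: 2 + 7 = 9
Drammen -> Oslo: 7
Drammen -> Bergen -> Oslo: 3 + 5 = 8
The minimum is 7 mi.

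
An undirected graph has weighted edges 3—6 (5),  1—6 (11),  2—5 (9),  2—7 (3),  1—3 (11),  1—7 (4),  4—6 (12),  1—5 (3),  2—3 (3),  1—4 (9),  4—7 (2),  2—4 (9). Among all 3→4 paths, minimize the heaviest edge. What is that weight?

3

A few of the 3→4 routes:
3-2-5-1-4: max(3, 9, 3, 9) = 9
3-2-7-1-4: max(3, 3, 4, 9) = 9
3-2-7-4: max(3, 3, 2) = 3
Smallest bottleneck: 3.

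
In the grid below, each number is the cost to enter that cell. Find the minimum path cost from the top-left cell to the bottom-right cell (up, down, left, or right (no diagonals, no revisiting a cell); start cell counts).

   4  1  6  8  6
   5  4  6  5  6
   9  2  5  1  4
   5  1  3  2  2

Take (0,0) → (0,1) → (1,1) → (2,1) → (3,1) → (3,2) → (3,3) → (3,4) for a total of 4 + 1 + 4 + 2 + 1 + 3 + 2 + 2 = 19.

19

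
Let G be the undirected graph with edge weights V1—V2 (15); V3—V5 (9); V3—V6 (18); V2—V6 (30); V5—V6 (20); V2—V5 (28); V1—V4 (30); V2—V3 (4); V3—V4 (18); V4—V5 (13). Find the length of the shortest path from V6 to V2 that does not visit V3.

Routes from V6 to V2 avoiding V3:
V6→V5→V2: 20 + 28 = 48
V6→V2: 30
V6→V5→V4→V1→V2: 20 + 13 + 30 + 15 = 78
Best route has total 30.

30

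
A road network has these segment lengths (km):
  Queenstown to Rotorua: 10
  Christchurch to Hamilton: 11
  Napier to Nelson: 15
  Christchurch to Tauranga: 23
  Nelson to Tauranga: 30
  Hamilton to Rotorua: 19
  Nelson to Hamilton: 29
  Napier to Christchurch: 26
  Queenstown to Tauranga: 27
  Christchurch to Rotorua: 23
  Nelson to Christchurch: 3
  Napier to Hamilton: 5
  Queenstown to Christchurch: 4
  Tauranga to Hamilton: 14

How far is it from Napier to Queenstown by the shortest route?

20

Comparing a few candidate routes:
Napier - Hamilton - Rotorua - Queenstown: 5 + 19 + 10 = 34
Napier - Nelson - Christchurch - Queenstown: 15 + 3 + 4 = 22
Napier - Christchurch - Queenstown: 26 + 4 = 30
Napier - Hamilton - Christchurch - Queenstown: 5 + 11 + 4 = 20
Best route has total 20 km.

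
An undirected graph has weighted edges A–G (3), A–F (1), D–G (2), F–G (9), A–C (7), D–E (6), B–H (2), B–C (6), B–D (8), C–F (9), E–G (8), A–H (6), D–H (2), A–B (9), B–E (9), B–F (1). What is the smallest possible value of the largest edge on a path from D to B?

A few of the D→B routes:
D → G → A → F → B: max(2, 3, 1, 1) = 3
D → G → A → C → B: max(2, 3, 7, 6) = 7
D → H → A → C → B: max(2, 6, 7, 6) = 7
D → G → A → H → B: max(2, 3, 6, 2) = 6
D → H → A → F → B: max(2, 6, 1, 1) = 6
D → H → B: max(2, 2) = 2
Smallest bottleneck: 2.

2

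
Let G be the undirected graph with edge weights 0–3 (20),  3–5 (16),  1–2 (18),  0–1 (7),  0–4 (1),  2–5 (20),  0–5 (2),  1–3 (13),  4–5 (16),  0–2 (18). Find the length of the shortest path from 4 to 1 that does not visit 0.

Routes from 4 to 1 avoiding 0:
4 - 5 - 3 - 1: 16 + 16 + 13 = 45
4 - 5 - 2 - 1: 16 + 20 + 18 = 54
Shortest: 45.

45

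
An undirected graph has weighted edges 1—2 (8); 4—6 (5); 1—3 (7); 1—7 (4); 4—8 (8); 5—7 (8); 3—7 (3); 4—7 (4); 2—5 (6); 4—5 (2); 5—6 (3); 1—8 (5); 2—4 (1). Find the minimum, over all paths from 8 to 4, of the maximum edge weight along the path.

Checking several routes:
8 → 1 → 2 → 5 → 7 → 4: max(5, 8, 6, 8, 4) = 8
8 → 1 → 7 → 4: max(5, 4, 4) = 5
8 → 1 → 7 → 5 → 4: max(5, 4, 8, 2) = 8
8 → 1 → 7 → 5 → 2 → 4: max(5, 4, 8, 6, 1) = 8
8 → 1 → 7 → 5 → 6 → 4: max(5, 4, 8, 3, 5) = 8
8 → 1 → 3 → 7 → 4: max(5, 7, 3, 4) = 7
Best route has worst link 5.

5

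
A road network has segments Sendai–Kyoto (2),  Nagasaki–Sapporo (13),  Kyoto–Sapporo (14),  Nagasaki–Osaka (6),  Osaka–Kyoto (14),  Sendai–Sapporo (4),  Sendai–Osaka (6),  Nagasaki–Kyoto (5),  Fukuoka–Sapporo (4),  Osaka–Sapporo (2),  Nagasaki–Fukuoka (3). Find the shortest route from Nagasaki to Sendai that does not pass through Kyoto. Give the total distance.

11

Paths from Nagasaki to Sendai avoiding Kyoto:
Nagasaki → Osaka → Sapporo → Sendai: 6 + 2 + 4 = 12
Nagasaki → Sapporo → Osaka → Sendai: 13 + 2 + 6 = 21
Nagasaki → Osaka → Sendai: 6 + 6 = 12
Nagasaki → Sapporo → Sendai: 13 + 4 = 17
Nagasaki → Fukuoka → Sapporo → Sendai: 3 + 4 + 4 = 11
Nagasaki → Fukuoka → Sapporo → Osaka → Sendai: 3 + 4 + 2 + 6 = 15
Best route has total 11 mi.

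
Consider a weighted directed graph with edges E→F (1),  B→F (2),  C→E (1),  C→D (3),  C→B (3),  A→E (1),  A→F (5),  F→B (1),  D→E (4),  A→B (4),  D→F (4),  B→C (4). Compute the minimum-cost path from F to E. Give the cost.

6

Routes from F to E:
F - B - C - D - E: 1 + 4 + 3 + 4 = 12
F - B - C - E: 1 + 4 + 1 = 6
Best route has total 6.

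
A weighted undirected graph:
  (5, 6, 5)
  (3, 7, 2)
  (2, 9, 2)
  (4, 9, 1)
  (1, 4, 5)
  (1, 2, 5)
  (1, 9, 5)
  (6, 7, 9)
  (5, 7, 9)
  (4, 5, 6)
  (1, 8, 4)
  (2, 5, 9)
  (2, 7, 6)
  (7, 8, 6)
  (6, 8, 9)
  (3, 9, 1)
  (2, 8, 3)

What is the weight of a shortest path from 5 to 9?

7

Comparing a few candidate routes:
5 - 2 - 9: 9 + 2 = 11
5 - 7 - 3 - 9: 9 + 2 + 1 = 12
5 - 7 - 2 - 9: 9 + 6 + 2 = 17
5 - 4 - 9: 6 + 1 = 7
5 - 6 - 7 - 3 - 9: 5 + 9 + 2 + 1 = 17
5 - 4 - 1 - 9: 6 + 5 + 5 = 16
Shortest: 7.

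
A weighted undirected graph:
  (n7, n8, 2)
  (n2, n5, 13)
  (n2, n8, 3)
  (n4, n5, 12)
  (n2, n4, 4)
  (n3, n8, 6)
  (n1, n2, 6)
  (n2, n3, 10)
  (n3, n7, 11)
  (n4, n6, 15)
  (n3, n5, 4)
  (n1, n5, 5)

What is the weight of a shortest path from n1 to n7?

11

Comparing a few candidate routes:
n1 -> n2 -> n8 -> n7: 6 + 3 + 2 = 11
n1 -> n5 -> n3 -> n8 -> n7: 5 + 4 + 6 + 2 = 17
n1 -> n5 -> n2 -> n8 -> n7: 5 + 13 + 3 + 2 = 23
n1 -> n5 -> n3 -> n7: 5 + 4 + 11 = 20
The minimum is 11.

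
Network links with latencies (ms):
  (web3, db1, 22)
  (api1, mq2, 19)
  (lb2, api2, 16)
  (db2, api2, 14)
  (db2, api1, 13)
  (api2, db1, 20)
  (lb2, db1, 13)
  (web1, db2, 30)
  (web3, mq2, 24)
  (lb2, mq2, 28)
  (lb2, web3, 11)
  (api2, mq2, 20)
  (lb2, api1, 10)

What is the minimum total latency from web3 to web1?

64

A few of the web3→web1 routes:
web3 → mq2 → api1 → db2 → web1: 24 + 19 + 13 + 30 = 86
web3 → lb2 → api1 → db2 → web1: 11 + 10 + 13 + 30 = 64
web3 → lb2 → api2 → db2 → web1: 11 + 16 + 14 + 30 = 71
web3 → mq2 → api2 → db2 → web1: 24 + 20 + 14 + 30 = 88
web3 → db1 → api2 → db2 → web1: 22 + 20 + 14 + 30 = 86
Shortest: 64 ms.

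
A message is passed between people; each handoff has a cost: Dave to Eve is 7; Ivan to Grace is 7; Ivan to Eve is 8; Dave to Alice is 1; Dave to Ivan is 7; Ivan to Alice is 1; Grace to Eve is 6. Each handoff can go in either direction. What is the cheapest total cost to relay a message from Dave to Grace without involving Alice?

13

Candidate routes:
Dave → Eve → Grace: 7 + 6 = 13
Dave → Eve → Ivan → Grace: 7 + 8 + 7 = 22
Dave → Ivan → Eve → Grace: 7 + 8 + 6 = 21
Dave → Ivan → Grace: 7 + 7 = 14
Shortest: 13.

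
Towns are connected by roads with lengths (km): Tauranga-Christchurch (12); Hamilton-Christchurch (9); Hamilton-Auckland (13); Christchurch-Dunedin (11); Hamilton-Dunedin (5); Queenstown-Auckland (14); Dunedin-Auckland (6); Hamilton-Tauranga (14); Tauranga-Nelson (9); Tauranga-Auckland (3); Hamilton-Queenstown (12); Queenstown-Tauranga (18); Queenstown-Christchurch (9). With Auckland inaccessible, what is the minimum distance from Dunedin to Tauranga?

19

A few of the Dunedin→Tauranga routes:
Dunedin→Hamilton→Tauranga: 5 + 14 = 19
Dunedin→Christchurch→Hamilton→Tauranga: 11 + 9 + 14 = 34
Dunedin→Christchurch→Tauranga: 11 + 12 = 23
Dunedin→Hamilton→Queenstown→Tauranga: 5 + 12 + 18 = 35
Dunedin→Christchurch→Queenstown→Tauranga: 11 + 9 + 18 = 38
Dunedin→Hamilton→Christchurch→Tauranga: 5 + 9 + 12 = 26
Best route has total 19 km.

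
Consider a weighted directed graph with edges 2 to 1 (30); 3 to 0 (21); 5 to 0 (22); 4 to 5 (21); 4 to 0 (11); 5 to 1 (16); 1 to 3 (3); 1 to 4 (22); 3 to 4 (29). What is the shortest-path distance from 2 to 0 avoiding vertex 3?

63

Candidate routes:
2 - 1 - 4 - 0: 30 + 22 + 11 = 63
2 - 1 - 4 - 5 - 0: 30 + 22 + 21 + 22 = 95
Shortest: 63.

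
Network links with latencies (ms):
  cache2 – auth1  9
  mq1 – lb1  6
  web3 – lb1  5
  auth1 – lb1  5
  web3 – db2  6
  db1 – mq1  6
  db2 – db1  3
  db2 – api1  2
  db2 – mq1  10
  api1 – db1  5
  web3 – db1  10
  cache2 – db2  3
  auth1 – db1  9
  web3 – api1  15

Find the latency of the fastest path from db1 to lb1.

12

Some routes from db1 to lb1:
db1→auth1→lb1: 9 + 5 = 14
db1→mq1→lb1: 6 + 6 = 12
db1→web3→lb1: 10 + 5 = 15
db1→db2→web3→lb1: 3 + 6 + 5 = 14
Best route has total 12 ms.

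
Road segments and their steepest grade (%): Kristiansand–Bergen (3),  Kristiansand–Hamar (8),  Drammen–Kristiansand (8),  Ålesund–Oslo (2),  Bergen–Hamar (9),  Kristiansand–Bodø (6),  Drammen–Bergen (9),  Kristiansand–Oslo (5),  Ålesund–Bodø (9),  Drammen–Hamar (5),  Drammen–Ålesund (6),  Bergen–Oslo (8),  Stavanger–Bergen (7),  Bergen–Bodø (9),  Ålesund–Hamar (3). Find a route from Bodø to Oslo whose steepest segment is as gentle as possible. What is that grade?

6

Checking several routes:
Bodø → Kristiansand → Drammen → Hamar → Ålesund → Oslo: max(6, 8, 5, 3, 2) = 8
Bodø → Kristiansand → Hamar → Drammen → Ålesund → Oslo: max(6, 8, 5, 6, 2) = 8
Bodø → Kristiansand → Oslo: max(6, 5) = 6
Bodø → Kristiansand → Drammen → Ålesund → Oslo: max(6, 8, 6, 2) = 8
Smallest bottleneck: 6%.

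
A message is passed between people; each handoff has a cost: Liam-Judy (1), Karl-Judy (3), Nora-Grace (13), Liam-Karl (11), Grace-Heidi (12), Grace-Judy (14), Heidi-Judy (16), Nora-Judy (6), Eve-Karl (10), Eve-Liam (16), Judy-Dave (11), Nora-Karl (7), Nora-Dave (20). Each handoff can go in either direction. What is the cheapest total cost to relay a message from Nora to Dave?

17

A few of the Nora→Dave routes:
Nora → Karl → Liam → Judy → Dave: 7 + 11 + 1 + 11 = 30
Nora → Karl → Judy → Dave: 7 + 3 + 11 = 21
Nora → Judy → Dave: 6 + 11 = 17
Nora → Dave: 20
Nora → Grace → Judy → Dave: 13 + 14 + 11 = 38
The minimum is 17.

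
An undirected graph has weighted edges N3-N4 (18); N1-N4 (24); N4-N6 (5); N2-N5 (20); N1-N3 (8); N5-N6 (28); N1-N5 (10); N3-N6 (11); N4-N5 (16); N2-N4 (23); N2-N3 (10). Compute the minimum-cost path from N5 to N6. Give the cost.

21

A few of the N5→N6 routes:
N5 → N1 → N4 → N6: 10 + 24 + 5 = 39
N5 → N4 → N6: 16 + 5 = 21
N5 → N1 → N3 → N6: 10 + 8 + 11 = 29
N5 → N6: 28
Shortest: 21.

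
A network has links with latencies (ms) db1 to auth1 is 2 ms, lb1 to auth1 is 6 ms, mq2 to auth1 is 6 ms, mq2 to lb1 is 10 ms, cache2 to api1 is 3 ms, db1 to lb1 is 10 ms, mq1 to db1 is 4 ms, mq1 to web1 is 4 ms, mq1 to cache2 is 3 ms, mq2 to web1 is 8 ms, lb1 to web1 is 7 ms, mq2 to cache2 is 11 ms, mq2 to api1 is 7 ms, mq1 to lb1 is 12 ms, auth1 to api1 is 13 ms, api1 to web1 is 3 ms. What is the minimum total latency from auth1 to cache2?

A few of the auth1→cache2 routes:
auth1-api1-cache2: 13 + 3 = 16
auth1-db1-mq1-web1-api1-cache2: 2 + 4 + 4 + 3 + 3 = 16
auth1-db1-mq1-cache2: 2 + 4 + 3 = 9
Best route has total 9 ms.

9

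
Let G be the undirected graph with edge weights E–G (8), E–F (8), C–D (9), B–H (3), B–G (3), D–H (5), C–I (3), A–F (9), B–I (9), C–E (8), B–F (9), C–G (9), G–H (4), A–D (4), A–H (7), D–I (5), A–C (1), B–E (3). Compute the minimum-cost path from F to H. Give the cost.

A few of the F→H routes:
F→E→B→H: 8 + 3 + 3 = 14
F→E→B→G→H: 8 + 3 + 3 + 4 = 18
F→B→H: 9 + 3 = 12
F→A→D→H: 9 + 4 + 5 = 18
F→A→H: 9 + 7 = 16
F→B→G→H: 9 + 3 + 4 = 16
Shortest: 12.

12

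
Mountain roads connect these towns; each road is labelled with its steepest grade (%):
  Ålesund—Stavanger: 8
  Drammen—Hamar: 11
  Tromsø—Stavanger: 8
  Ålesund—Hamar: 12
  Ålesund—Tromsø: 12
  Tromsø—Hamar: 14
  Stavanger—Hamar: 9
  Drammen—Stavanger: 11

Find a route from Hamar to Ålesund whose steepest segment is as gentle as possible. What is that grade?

Comparing a few candidate routes:
Hamar→Drammen→Stavanger→Tromsø→Ålesund: max(11, 11, 8, 12) = 12
Hamar→Drammen→Stavanger→Ålesund: max(11, 11, 8) = 11
Hamar→Ålesund: max(12) = 12
Hamar→Stavanger→Ålesund: max(9, 8) = 9
Hamar→Tromsø→Ålesund: max(14, 12) = 14
Hamar→Stavanger→Tromsø→Ålesund: max(9, 8, 12) = 12
Best route has worst link 9%.

9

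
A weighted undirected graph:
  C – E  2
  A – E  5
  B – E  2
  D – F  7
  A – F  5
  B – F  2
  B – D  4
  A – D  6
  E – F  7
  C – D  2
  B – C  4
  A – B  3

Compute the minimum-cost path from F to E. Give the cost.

Comparing a few candidate routes:
F → B → C → E: 2 + 4 + 2 = 8
F → E: 7
F → B → A → E: 2 + 3 + 5 = 10
F → B → E: 2 + 2 = 4
Shortest: 4.

4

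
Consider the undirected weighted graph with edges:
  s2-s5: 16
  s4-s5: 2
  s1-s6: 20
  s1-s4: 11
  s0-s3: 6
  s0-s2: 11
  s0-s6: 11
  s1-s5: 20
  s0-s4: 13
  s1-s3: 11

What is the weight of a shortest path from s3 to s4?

19

A few of the s3→s4 routes:
s3 → s1 → s4: 11 + 11 = 22
s3 → s1 → s5 → s4: 11 + 20 + 2 = 33
s3 → s0 → s4: 6 + 13 = 19
s3 → s0 → s2 → s5 → s4: 6 + 11 + 16 + 2 = 35
The minimum is 19.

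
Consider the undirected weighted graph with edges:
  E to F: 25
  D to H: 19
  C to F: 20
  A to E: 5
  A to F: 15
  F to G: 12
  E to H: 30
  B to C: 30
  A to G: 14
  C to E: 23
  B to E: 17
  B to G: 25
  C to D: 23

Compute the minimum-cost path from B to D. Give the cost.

Checking several routes:
B - E - F - C - D: 17 + 25 + 20 + 23 = 85
B - C - D: 30 + 23 = 53
B - E - A - F - C - D: 17 + 5 + 15 + 20 + 23 = 80
B - G - F - C - D: 25 + 12 + 20 + 23 = 80
B - E - H - D: 17 + 30 + 19 = 66
B - E - C - D: 17 + 23 + 23 = 63
Best route has total 53.

53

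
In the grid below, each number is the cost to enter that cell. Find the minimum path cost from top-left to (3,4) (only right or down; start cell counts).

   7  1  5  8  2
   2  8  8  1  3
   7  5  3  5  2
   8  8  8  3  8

Cheapest: (0,0) → (0,1) → (0,2) → (0,3) → (1,3) → (1,4) → (2,4) → (3,4)
  7 + 1 + 5 + 8 + 1 + 3 + 2 + 8 = 35
(Top row then right column would cost 36.)

35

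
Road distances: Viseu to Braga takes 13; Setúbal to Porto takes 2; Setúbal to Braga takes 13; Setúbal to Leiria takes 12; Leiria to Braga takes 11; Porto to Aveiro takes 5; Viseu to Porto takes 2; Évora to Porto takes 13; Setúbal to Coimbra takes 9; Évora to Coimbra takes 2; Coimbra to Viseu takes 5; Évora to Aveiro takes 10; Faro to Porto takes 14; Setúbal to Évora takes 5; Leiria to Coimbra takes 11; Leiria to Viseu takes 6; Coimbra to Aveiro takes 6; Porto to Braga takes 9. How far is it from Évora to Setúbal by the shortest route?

A few of the Évora→Setúbal routes:
Évora - Porto - Setúbal: 13 + 2 = 15
Évora - Coimbra - Viseu - Porto - Setúbal: 2 + 5 + 2 + 2 = 11
Évora - Setúbal: 5
Évora - Coimbra - Setúbal: 2 + 9 = 11
Shortest: 5.

5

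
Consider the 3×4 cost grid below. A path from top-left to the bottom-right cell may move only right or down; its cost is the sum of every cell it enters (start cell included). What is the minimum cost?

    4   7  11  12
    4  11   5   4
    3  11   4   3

29

One optimal route is r0c0 → r1c0 → r2c0 → r2c1 → r2c2 → r2c3.
Its cost is 4 + 4 + 3 + 11 + 4 + 3 = 29.
For comparison, the top-then-right route costs 41.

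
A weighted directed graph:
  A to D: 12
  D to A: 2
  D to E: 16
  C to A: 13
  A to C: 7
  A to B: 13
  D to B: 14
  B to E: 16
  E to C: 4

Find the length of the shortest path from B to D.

45

Candidate routes:
B → E → C → A → D: 16 + 4 + 13 + 12 = 45
Best route has total 45.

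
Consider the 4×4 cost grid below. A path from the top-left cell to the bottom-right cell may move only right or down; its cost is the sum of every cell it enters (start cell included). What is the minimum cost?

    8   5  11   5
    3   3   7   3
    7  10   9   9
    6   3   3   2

Best path: [0,0] -> [1,0] -> [1,1] -> [2,1] -> [3,1] -> [3,2] -> [3,3]
Cost: 8 + 3 + 3 + 10 + 3 + 3 + 2 = 32

32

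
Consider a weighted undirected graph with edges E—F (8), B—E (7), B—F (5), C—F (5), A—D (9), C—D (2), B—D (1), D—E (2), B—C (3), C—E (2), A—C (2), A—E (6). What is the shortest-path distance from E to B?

Checking several routes:
E - C - B: 2 + 3 = 5
E - D - B: 2 + 1 = 3
E - C - D - B: 2 + 2 + 1 = 5
E - A - C - D - B: 6 + 2 + 2 + 1 = 11
E - D - C - B: 2 + 2 + 3 = 7
E - B: 7
Best route has total 3.

3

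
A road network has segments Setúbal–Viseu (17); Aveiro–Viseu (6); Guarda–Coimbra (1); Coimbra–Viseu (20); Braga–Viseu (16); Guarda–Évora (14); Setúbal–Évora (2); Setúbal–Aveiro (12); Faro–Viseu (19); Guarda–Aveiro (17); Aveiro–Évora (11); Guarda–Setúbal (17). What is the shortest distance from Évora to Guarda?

14

Checking several routes:
Évora-Setúbal-Aveiro-Guarda: 2 + 12 + 17 = 31
Évora-Setúbal-Guarda: 2 + 17 = 19
Évora-Guarda: 14
Évora-Aveiro-Guarda: 11 + 17 = 28
Évora-Aveiro-Viseu-Coimbra-Guarda: 11 + 6 + 20 + 1 = 38
Best route has total 14 km.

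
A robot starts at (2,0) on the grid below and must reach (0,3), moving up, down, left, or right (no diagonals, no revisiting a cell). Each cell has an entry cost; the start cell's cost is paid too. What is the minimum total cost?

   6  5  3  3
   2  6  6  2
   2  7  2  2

Path [2,0] → [2,1] → [2,2] → [2,3] → [1,3] → [0,3]: 2 + 7 + 2 + 2 + 2 + 3 = 18.

18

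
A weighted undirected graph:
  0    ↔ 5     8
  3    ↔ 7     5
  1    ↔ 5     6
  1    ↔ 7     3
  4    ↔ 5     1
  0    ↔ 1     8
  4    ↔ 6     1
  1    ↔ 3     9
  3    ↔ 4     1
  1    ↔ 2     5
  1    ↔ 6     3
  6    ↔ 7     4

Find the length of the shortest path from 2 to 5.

10

A few of the 2→5 routes:
2 → 1 → 6 → 7 → 3 → 4 → 5: 5 + 3 + 4 + 5 + 1 + 1 = 19
2 → 1 → 3 → 4 → 5: 5 + 9 + 1 + 1 = 16
2 → 1 → 6 → 4 → 5: 5 + 3 + 1 + 1 = 10
2 → 1 → 5: 5 + 6 = 11
2 → 1 → 7 → 3 → 4 → 5: 5 + 3 + 5 + 1 + 1 = 15
2 → 1 → 7 → 6 → 4 → 5: 5 + 3 + 4 + 1 + 1 = 14
Best route has total 10.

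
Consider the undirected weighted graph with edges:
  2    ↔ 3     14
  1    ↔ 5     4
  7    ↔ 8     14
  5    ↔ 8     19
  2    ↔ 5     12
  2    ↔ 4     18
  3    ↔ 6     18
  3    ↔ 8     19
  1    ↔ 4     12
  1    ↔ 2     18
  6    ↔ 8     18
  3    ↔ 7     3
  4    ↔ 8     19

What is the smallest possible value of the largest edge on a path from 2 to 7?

Checking several routes:
2→3→6→8→7: max(14, 18, 18, 14) = 18
2→1→5→8→6→3→7: max(18, 4, 19, 18, 18, 3) = 19
2→1→4→8→3→7: max(18, 12, 19, 19, 3) = 19
2→1→5→8→3→7: max(18, 4, 19, 19, 3) = 19
2→1→5→8→7: max(18, 4, 19, 14) = 19
2→3→7: max(14, 3) = 14
The minimum achievable maximum is 14.

14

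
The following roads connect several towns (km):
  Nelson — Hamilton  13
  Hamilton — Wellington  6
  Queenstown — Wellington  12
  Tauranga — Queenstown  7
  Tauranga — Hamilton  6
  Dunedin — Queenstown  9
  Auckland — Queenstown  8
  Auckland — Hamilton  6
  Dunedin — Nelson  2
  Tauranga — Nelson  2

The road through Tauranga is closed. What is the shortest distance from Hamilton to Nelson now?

Routes from Hamilton to Nelson avoiding Tauranga:
Hamilton -> Nelson: 13
Hamilton -> Auckland -> Queenstown -> Dunedin -> Nelson: 6 + 8 + 9 + 2 = 25
Hamilton -> Wellington -> Queenstown -> Dunedin -> Nelson: 6 + 12 + 9 + 2 = 29
Best route has total 13 km.

13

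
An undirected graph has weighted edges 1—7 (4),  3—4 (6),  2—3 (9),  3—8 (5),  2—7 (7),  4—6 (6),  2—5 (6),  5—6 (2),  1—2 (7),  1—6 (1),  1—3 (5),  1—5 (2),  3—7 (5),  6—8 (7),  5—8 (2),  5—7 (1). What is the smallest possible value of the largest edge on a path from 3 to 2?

6

A few of the 3→2 routes:
3 → 1 → 7 → 5 → 2: max(5, 4, 1, 6) = 6
3 → 1 → 5 → 2: max(5, 2, 6) = 6
3 → 4 → 6 → 5 → 2: max(6, 6, 2, 6) = 6
3 → 1 → 6 → 5 → 2: max(5, 1, 2, 6) = 6
The minimum achievable maximum is 6.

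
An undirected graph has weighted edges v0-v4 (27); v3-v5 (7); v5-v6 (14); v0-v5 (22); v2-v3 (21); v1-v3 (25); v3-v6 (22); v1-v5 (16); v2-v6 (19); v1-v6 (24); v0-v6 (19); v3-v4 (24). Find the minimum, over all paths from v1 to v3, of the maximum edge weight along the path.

16

Checking several routes:
v1→v5→v0→v6→v2→v3: max(16, 22, 19, 19, 21) = 22
v1→v5→v6→v2→v3: max(16, 14, 19, 21) = 21
v1→v5→v3: max(16, 7) = 16
Best route has worst link 16.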